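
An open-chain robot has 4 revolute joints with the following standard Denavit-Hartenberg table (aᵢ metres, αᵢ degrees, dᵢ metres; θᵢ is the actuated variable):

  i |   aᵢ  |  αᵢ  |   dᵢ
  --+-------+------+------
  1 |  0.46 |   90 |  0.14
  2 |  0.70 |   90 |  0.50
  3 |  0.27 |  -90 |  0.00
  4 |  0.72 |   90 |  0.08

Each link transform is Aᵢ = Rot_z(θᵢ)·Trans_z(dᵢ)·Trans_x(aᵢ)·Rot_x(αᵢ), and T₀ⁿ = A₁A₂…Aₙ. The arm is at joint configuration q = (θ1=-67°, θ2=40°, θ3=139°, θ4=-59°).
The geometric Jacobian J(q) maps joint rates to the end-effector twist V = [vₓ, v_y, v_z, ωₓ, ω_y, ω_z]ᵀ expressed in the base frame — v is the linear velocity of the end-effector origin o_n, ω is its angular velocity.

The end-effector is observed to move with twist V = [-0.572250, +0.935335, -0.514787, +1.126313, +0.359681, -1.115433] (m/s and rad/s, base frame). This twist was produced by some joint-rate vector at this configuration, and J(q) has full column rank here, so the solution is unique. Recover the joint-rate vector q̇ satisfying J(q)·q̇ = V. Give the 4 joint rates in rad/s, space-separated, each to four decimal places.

-0.2670 -0.6460 0.7200 0.7040

o_n = [-0.4079, -1.2402, -0.2274]
J₁: ẑ×o_n = [1.2402, -0.4079, 0.0000], ω = ẑ
J2: z=[-0.9205, -0.3907, 0.0000] o=[0.1797, -0.4234, 0.1400] → [0.1436, -0.3382, 0.5222, -0.9205, -0.3907, 0.0000]
J3: z=[0.2512, -0.5917, -0.7660] o=[-0.0710, -1.1124, 0.5900] → [0.3857, 0.4634, -0.2314, 0.2512, -0.5917, -0.7660]
J4: z=[0.4983, 0.7575, -0.4217] o=[-0.2950, -1.0379, 0.4590] → [-0.6053, 0.3897, -0.0153, 0.4983, 0.7575, -0.4217]
q̇ = J⁺·V = [-0.2670, -0.6460, 0.7200, 0.7040]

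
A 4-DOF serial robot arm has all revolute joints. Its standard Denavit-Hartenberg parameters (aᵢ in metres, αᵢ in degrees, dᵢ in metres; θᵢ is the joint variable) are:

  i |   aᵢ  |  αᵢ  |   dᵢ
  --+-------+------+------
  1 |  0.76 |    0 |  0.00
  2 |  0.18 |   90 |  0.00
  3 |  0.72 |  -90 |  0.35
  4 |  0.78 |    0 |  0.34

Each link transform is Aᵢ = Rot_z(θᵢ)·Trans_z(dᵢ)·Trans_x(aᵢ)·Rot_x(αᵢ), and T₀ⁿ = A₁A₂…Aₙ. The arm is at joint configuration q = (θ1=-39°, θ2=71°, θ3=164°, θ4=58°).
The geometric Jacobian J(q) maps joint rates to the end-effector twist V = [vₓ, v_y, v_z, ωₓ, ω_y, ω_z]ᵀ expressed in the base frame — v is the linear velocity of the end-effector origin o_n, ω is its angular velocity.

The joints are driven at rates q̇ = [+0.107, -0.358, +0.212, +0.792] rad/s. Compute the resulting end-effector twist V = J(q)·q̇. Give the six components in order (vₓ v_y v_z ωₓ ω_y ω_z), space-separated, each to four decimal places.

0.2402 0.8643 -0.3952 -0.0728 -0.2955 -1.0123

o_n = [-0.4251, -0.7457, -0.0144]
J₁: ẑ×o_n = [0.7457, -0.4251, 0.0000], ω = ẑ
J2: z=[0.0000, 0.0000, 1.0000] o=[0.5906, -0.4783, 0.0000] → [0.2674, -1.0158, 0.0000, 0.0000, 0.0000, 1.0000]
J3: z=[0.5299, -0.8480, 0.0000] o=[0.7433, -0.3829, 0.0000] → [0.0122, 0.0077, -1.1832, 0.5299, -0.8480, 0.0000]
J4: z=[-0.2338, -0.1461, -0.9613] o=[0.3418, -1.0465, 0.1985] → [0.3202, 0.6875, -0.1823, -0.2338, -0.1461, -0.9613]
V = J·q̇ = [0.2402, 0.8643, -0.3952, -0.0728, -0.2955, -1.0123]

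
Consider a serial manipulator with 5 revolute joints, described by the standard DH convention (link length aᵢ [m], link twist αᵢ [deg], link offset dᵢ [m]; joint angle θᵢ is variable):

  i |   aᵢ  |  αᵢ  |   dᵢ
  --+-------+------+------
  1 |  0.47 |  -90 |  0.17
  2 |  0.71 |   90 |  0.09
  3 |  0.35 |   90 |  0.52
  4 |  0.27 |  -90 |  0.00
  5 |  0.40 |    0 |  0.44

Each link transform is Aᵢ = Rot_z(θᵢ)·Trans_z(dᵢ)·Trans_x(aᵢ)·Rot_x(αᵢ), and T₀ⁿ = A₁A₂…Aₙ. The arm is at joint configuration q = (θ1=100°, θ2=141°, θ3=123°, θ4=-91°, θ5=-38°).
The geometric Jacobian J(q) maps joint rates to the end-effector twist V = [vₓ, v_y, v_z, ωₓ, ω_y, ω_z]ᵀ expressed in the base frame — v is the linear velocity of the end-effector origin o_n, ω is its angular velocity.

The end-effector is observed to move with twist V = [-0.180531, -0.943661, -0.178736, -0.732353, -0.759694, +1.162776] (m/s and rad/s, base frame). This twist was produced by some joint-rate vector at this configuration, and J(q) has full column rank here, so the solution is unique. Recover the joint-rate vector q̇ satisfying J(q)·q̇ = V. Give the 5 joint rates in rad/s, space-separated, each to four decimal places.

o_n = [-0.8720, -0.1112, -0.0830]
J₁: ẑ×o_n = [0.1112, -0.8720, 0.0000], ω = ẑ
J2: z=[-0.9848, -0.1736, 0.0000] o=[-0.0816, 0.4629, 0.1700] → [0.0439, -0.2491, 0.4281, -0.9848, -0.1736, 0.0000]
J3: z=[-0.1093, 0.6198, -0.7771] o=[-0.0744, -0.0962, -0.2768] → [0.1085, 0.6410, 0.4959, -0.1093, 0.6198, -0.7771]
J4: z=[-0.4232, -0.7364, -0.5278] o=[-0.4461, 0.3210, -0.5610] → [-0.5801, 0.4271, -0.1308, -0.4232, -0.7364, -0.5278]
J5: z=[-0.8974, 0.2603, 0.3563] o=[-0.4123, 0.1524, -0.3528] → [0.1642, 0.0784, 0.3562, -0.8974, 0.2603, 0.3563]
q̇ = J⁺·V = [0.6360, 0.3330, -0.7940, 0.4100, 0.3540]

0.6360 0.3330 -0.7940 0.4100 0.3540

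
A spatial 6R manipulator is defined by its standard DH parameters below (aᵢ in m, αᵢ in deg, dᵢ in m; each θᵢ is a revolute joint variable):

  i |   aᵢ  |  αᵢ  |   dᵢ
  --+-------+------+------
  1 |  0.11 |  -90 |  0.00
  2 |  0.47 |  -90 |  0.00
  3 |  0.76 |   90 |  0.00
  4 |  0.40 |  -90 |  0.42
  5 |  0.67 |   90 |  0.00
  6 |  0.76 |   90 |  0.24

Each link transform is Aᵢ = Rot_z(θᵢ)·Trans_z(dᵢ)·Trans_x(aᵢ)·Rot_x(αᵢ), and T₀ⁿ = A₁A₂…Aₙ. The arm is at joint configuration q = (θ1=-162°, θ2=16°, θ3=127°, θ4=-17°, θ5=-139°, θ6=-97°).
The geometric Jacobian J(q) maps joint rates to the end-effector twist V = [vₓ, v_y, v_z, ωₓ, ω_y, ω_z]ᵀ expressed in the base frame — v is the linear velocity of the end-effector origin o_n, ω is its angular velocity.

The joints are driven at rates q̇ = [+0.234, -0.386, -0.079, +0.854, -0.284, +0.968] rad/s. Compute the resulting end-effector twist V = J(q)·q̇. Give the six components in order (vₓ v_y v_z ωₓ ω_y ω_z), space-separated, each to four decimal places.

o_n = [-1.1668, 0.3096, 0.4324]
J₁: ẑ×o_n = [-0.3096, -1.1668, 0.0000], ω = ẑ
J2: z=[0.3090, -0.9511, 0.0000] o=[-0.1046, -0.0340, 0.0000] → [-0.4113, -0.1336, -0.9041, 0.3090, -0.9511, 0.0000]
J3: z=[0.2621, 0.0852, -0.9613] o=[-0.5343, -0.1736, -0.1295] → [0.5123, 0.4607, 0.1805, 0.2621, 0.0852, -0.9613]
J4: z=[-0.9161, 0.3351, -0.2201] o=[-0.3037, 0.5395, -0.0035] → [0.0955, 0.5893, 0.4999, -0.9161, 0.3351, -0.2201]
J5: z=[0.3394, 0.3558, -0.8708] o=[-0.6031, 1.0292, 0.0799] → [-0.5012, 0.3712, -0.0437, 0.3394, 0.3558, -0.8708]
J6: z=[0.5513, -0.8253, -0.1223] o=[-1.1137, 0.7354, -0.2392] → [-0.6063, -0.3638, -0.2786, 0.5513, -0.8253, -0.1223]
V = J·q̇ = [-0.3172, -0.2121, 0.5043, -0.4850, -0.2533, 0.2508]

-0.3172 -0.2121 0.5043 -0.4850 -0.2533 0.2508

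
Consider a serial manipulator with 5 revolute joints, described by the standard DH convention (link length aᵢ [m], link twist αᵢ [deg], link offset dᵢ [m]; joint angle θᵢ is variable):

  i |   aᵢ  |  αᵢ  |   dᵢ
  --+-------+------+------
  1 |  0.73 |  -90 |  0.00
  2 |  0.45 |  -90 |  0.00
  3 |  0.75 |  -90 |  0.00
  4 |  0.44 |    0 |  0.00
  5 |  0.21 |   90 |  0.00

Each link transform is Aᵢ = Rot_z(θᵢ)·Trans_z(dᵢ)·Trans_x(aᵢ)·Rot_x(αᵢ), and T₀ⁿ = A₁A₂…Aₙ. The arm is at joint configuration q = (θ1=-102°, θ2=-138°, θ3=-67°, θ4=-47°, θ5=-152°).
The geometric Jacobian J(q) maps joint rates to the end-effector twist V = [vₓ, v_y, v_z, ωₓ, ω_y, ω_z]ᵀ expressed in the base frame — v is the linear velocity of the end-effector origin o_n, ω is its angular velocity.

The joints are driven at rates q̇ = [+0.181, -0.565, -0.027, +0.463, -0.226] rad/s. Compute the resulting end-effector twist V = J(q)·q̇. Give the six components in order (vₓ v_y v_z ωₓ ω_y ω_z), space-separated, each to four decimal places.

0.3153 0.5755 -0.2806 -0.6058 0.3130 0.3069

o_n = [0.7006, -0.4739, 0.7121]
J₁: ẑ×o_n = [0.4739, 0.7006, -0.0000], ω = ẑ
J2: z=[0.9781, -0.2079, 0.0000] o=[-0.1518, -0.7140, 0.0000] → [-0.1480, -0.6965, 0.4121, 0.9781, -0.2079, 0.0000]
J3: z=[-0.1391, -0.6545, 0.7431] o=[-0.0822, -0.3869, 0.3011] → [-0.2043, 0.6389, 0.5245, -0.1391, -0.6545, 0.7431]
J4: z=[-0.2400, 0.7504, 0.6159] o=[0.6383, -0.3175, 0.4972] → [0.2576, 0.0899, -0.0092, -0.2400, 0.7504, 0.6159]
J5: z=[-0.2400, 0.7504, 0.6159] o=[0.8819, -0.5003, 0.8148] → [-0.0933, -0.1363, 0.1297, -0.2400, 0.7504, 0.6159]
V = J·q̇ = [0.3153, 0.5755, -0.2806, -0.6058, 0.3130, 0.3069]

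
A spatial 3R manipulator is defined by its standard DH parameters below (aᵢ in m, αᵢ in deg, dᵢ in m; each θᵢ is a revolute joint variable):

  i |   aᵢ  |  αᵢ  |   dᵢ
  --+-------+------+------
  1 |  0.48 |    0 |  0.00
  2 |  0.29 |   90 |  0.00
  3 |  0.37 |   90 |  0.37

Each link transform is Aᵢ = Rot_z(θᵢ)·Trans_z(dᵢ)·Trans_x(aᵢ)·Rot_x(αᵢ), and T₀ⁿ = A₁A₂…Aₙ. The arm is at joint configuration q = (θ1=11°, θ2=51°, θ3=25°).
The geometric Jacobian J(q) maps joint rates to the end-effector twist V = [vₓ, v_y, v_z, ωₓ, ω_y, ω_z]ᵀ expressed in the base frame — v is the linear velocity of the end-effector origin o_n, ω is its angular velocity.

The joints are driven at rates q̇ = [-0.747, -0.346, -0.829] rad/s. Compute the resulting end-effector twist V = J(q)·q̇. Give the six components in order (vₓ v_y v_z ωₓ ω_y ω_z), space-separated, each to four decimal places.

0.5429 -0.9155 -0.2780 -0.7320 0.3892 -1.0930

o_n = [1.0914, 0.4700, 0.1564]
J₁: ẑ×o_n = [-0.4700, 1.0914, 0.0000], ω = ẑ
J2: z=[0.0000, 0.0000, 1.0000] o=[0.4712, 0.0916, 0.0000] → [-0.3784, 0.6203, 0.0000, 0.0000, 0.0000, 1.0000]
J3: z=[0.8829, -0.4695, 0.0000] o=[0.6073, 0.3476, 0.0000] → [-0.0734, -0.1381, 0.3353, 0.8829, -0.4695, 0.0000]
V = J·q̇ = [0.5429, -0.9155, -0.2780, -0.7320, 0.3892, -1.0930]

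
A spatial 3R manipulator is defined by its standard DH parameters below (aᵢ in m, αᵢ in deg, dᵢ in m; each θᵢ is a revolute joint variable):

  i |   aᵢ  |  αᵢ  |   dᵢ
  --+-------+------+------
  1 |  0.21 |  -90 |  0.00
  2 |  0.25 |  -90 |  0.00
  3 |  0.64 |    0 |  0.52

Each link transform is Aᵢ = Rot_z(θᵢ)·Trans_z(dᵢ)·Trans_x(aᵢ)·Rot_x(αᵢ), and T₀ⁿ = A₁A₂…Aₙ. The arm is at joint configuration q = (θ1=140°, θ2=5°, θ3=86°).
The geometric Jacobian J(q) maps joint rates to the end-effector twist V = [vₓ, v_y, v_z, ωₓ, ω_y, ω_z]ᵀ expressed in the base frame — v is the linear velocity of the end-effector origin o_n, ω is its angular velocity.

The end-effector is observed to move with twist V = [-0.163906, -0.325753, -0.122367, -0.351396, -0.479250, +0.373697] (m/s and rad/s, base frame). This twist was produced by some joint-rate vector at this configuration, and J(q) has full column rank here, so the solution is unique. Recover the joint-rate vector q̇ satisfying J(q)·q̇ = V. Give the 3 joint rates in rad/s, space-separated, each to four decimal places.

o_n = [0.0594, 0.7836, -0.5437]
J₁: ẑ×o_n = [-0.7836, 0.0594, 0.0000], ω = ẑ
J2: z=[-0.6428, -0.7660, 0.0000] o=[-0.1609, 0.1350, 0.0000] → [0.4165, -0.3495, -0.2482, -0.6428, -0.7660, 0.0000]
J3: z=[0.0668, -0.0560, -0.9962] o=[-0.3517, 0.2951, -0.0218] → [0.5159, -0.3746, 0.0556, 0.0668, -0.0560, -0.9962]
q̇ = J⁺·V = [0.8180, 0.5930, 0.4460]

0.8180 0.5930 0.4460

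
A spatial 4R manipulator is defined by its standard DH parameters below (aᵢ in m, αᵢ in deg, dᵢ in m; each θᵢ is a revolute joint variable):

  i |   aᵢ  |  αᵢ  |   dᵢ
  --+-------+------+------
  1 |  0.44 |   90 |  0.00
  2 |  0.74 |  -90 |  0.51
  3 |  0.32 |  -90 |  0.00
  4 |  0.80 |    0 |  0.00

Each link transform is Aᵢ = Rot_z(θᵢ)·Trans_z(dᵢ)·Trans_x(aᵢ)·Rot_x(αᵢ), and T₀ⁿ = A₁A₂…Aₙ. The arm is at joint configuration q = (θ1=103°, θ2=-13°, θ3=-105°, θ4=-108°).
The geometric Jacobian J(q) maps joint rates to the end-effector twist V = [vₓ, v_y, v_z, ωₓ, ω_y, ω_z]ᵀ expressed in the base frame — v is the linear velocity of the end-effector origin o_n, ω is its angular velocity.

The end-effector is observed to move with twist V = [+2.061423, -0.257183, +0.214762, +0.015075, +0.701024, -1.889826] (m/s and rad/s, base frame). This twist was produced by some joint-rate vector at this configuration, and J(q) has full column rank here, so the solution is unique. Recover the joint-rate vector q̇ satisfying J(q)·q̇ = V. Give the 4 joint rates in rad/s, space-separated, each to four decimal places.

o_n = [0.2699, 1.4107, 0.5791]
J₁: ẑ×o_n = [-1.4107, 0.2699, 0.0000], ω = ẑ
J2: z=[0.9744, 0.2250, 0.0000] o=[-0.0990, 0.4287, 0.0000] → [0.1303, -0.5643, 0.8738, 0.9744, 0.2250, 0.0000]
J3: z=[-0.0506, 0.2192, 0.9744] o=[0.2358, 1.2460, -0.1665] → [0.0029, 0.0710, -0.0158, -0.0506, 0.2192, 0.9744]
J4: z=[0.0405, 0.9753, -0.2173] o=[0.5551, 1.2369, -0.1478] → [0.7467, 0.0326, 0.2852, 0.0405, 0.9753, -0.2173]
q̇ = J⁺·V = [-0.9950, -0.0590, -0.7190, 0.8940]

-0.9950 -0.0590 -0.7190 0.8940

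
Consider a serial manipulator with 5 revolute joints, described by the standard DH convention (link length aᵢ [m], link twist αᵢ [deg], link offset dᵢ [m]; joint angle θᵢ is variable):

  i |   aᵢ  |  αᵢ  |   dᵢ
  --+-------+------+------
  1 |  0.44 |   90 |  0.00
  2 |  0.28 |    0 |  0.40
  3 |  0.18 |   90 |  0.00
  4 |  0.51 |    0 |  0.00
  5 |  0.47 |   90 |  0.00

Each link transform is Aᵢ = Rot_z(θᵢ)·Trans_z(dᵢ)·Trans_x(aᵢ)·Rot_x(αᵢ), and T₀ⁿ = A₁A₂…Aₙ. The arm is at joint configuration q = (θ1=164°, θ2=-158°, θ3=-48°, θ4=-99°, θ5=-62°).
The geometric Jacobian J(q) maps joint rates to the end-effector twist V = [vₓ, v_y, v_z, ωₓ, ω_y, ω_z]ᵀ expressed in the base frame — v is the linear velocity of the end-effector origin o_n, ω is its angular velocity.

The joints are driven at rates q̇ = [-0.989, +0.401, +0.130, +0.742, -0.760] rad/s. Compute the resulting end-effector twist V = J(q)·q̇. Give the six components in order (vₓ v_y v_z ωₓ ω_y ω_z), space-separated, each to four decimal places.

0.0784 0.4281 0.2228 0.1539 0.5083 -1.0052

o_n = [-0.5415, -0.1118, -0.2558]
J₁: ẑ×o_n = [0.1118, -0.5415, 0.0000], ω = ẑ
J2: z=[0.2756, 0.9613, 0.0000] o=[-0.4230, 0.1213, 0.0000] → [-0.2459, 0.0705, 0.0497, 0.2756, 0.9613, 0.0000]
J3: z=[0.2756, 0.9613, 0.0000] o=[-0.0631, 0.4342, -0.1049] → [-0.1450, 0.0416, 0.3093, 0.2756, 0.9613, 0.0000]
J4: z=[-0.4214, 0.1208, 0.8988] o=[0.0924, 0.3896, -0.0260] → [0.4229, -0.6666, 0.2879, -0.4214, 0.1208, 0.8988]
J5: z=[-0.4214, 0.1208, 0.8988] o=[-0.1154, -0.0748, -0.0610] → [0.0097, -0.4651, 0.0671, -0.4214, 0.1208, 0.8988]
V = J·q̇ = [0.0784, 0.4281, 0.2228, 0.1539, 0.5083, -1.0052]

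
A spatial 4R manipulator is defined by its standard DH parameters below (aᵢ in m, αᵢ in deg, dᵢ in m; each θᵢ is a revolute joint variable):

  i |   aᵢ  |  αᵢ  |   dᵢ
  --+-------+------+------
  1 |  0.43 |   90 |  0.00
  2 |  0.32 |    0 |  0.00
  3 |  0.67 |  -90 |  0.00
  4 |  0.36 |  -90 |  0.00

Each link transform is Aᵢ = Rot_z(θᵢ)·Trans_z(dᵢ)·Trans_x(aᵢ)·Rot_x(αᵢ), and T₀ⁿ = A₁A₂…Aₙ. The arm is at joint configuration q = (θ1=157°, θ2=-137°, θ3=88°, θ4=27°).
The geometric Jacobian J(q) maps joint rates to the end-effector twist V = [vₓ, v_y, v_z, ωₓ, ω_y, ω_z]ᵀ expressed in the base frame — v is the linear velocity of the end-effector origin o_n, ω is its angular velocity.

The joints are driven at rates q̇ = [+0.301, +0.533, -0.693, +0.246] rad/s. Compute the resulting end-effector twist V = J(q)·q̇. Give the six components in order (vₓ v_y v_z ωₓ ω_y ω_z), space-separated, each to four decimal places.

o_n = [-0.8426, 0.1801, -0.9660]
J₁: ẑ×o_n = [-0.1801, -0.8426, 0.0000], ω = ẑ
J2: z=[0.3907, 0.9205, 0.0000] o=[-0.3958, 0.1680, 0.0000] → [-0.8892, 0.3774, 0.4160, 0.3907, 0.9205, 0.0000]
J3: z=[0.3907, 0.9205, 0.0000] o=[-0.1804, 0.0766, -0.2182] → [-0.6883, 0.2922, 0.6500, 0.3907, 0.9205, 0.0000]
J4: z=[-0.6947, 0.2949, 0.6561] o=[-0.5850, 0.2483, -0.7239] → [-0.0266, -0.3372, 0.1233, -0.6947, 0.2949, 0.6561]
V = J·q̇ = [-0.0577, -0.3379, -0.1984, -0.2334, -0.0747, 0.4624]

-0.0577 -0.3379 -0.1984 -0.2334 -0.0747 0.4624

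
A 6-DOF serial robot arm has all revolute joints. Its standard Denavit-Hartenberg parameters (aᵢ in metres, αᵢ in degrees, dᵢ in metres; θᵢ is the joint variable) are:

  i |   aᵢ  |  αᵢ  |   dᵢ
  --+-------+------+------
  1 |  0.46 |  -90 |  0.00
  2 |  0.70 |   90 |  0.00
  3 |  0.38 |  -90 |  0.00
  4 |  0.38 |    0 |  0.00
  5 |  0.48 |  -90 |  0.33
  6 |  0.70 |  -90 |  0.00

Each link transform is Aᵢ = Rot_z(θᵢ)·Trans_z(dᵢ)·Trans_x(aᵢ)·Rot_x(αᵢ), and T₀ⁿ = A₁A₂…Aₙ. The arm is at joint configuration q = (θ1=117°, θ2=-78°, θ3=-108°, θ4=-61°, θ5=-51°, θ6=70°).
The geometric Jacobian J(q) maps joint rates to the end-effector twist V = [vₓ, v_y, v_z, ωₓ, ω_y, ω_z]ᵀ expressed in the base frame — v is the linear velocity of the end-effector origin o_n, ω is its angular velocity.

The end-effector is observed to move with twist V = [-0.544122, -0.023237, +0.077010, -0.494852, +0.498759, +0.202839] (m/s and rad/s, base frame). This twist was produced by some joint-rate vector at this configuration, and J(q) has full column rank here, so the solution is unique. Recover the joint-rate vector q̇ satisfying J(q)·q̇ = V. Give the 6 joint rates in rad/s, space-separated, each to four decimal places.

0.9090 0.0450 -0.8050 -0.6990 0.1220 0.0100

o_n = [0.3664, -0.3248, 0.4985]
J₁: ẑ×o_n = [0.3248, 0.3664, -0.0000], ω = ẑ
J2: z=[-0.8910, -0.4540, 0.0000] o=[-0.2088, 0.4099, 0.0000] → [-0.2263, 0.4441, 0.9158, -0.8910, -0.4540, 0.0000]
J3: z=[0.4441, -0.8715, 0.2079] o=[-0.2749, 0.5395, 0.6847] → [0.3420, 0.2160, 0.1751, 0.4441, -0.8715, 0.2079]
J4: z=[0.1856, 0.3165, 0.9303] o=[0.0582, 0.6819, 0.5698] → [0.9139, 0.3000, -0.2843, 0.1856, 0.3165, 0.9303]
J5: z=[0.1856, 0.3165, 0.9303] o=[0.3673, 0.4612, 0.5833] → [0.7044, 0.0149, -0.1456, 0.1856, 0.3165, 0.9303]
J6: z=[0.9791, 0.0208, -0.2024] o=[0.4685, 0.1104, 1.0371] → [-0.0993, 0.5481, -0.4240, 0.9791, 0.0208, -0.2024]
q̇ = J⁺·V = [0.9090, 0.0450, -0.8050, -0.6990, 0.1220, 0.0100]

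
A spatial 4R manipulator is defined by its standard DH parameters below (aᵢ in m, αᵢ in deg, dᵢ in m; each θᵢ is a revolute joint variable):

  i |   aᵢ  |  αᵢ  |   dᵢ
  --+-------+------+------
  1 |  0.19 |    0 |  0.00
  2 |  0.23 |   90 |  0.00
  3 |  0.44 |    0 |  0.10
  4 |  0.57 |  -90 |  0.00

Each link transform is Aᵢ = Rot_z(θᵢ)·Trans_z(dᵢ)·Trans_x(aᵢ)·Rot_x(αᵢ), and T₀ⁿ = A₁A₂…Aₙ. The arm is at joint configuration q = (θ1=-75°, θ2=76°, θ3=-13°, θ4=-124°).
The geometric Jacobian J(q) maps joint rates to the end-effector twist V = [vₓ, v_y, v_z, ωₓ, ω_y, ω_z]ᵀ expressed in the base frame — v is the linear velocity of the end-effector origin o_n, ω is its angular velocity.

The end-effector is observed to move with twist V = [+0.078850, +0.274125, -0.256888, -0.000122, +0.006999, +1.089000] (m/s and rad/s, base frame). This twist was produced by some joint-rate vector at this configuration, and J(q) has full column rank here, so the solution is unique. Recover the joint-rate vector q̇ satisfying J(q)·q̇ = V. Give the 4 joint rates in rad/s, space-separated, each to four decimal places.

o_n = [0.2927, -0.2793, -0.4877]
J₁: ẑ×o_n = [0.2793, 0.2927, -0.0000], ω = ẑ
J2: z=[0.0000, 0.0000, 1.0000] o=[0.0492, -0.1835, 0.0000] → [0.0958, 0.2436, -0.0000, 0.0000, 0.0000, 1.0000]
J3: z=[0.0175, -0.9998, 0.0000] o=[0.2791, -0.1795, 0.0000] → [0.4876, 0.0085, 0.0119, 0.0175, -0.9998, 0.0000]
J4: z=[0.0175, -0.9998, 0.0000] o=[0.7095, -0.2720, -0.0990] → [0.3887, 0.0068, -0.4169, 0.0175, -0.9998, 0.0000]
q̇ = J⁺·V = [0.2030, 0.8860, -0.6060, 0.5990]

0.2030 0.8860 -0.6060 0.5990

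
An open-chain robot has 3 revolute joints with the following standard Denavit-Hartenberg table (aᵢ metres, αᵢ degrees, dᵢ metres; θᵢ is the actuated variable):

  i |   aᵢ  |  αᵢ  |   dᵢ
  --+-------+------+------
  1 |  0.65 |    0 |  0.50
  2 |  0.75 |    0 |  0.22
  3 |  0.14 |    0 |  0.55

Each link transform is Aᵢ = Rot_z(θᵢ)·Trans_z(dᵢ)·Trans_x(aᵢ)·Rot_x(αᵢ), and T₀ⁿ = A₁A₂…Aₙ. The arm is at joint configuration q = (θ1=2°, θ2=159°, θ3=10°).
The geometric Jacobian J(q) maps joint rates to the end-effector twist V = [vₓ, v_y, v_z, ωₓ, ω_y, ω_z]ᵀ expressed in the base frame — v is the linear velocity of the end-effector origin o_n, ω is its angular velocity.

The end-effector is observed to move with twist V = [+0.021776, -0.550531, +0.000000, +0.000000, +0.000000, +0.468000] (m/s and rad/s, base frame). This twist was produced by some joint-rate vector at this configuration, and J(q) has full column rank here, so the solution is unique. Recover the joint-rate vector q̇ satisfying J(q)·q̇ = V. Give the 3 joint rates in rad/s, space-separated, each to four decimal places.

-0.8090 0.7530 0.5240

o_n = [-0.1978, 0.2888, 1.2700]
J₁: ẑ×o_n = [-0.2888, -0.1978, 0.0000], ω = ẑ
J2: z=[0.0000, 0.0000, 1.0000] o=[0.6496, 0.0227, 0.5000] → [-0.2661, -0.8474, 0.0000, 0.0000, 0.0000, 1.0000]
J3: z=[0.0000, 0.0000, 1.0000] o=[-0.0595, 0.2669, 0.7200] → [-0.0219, -0.1383, 0.0000, 0.0000, 0.0000, 1.0000]
q̇ = J⁺·V = [-0.8090, 0.7530, 0.5240]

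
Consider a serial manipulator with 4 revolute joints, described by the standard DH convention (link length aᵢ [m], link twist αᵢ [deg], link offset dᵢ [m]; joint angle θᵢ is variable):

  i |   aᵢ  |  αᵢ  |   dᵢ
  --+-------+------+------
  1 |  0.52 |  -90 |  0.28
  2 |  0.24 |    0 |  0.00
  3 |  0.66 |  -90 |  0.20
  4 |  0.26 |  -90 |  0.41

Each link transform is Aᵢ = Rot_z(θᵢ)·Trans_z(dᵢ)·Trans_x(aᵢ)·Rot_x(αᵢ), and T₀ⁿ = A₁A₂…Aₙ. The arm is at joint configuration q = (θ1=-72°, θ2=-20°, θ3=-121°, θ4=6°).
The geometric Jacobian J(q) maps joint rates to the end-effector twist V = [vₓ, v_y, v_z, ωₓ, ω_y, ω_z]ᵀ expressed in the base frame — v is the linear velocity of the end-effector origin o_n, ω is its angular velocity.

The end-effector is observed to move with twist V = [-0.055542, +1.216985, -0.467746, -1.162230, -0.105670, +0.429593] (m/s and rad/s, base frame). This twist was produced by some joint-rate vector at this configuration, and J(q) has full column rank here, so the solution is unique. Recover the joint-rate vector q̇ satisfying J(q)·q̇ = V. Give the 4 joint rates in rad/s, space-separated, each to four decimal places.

0.7490 -0.1950 -0.9430 -0.4110

o_n = [0.2539, -0.2221, 1.2588]
J₁: ẑ×o_n = [0.2221, 0.2539, -0.0000], ω = ẑ
J2: z=[0.9511, 0.3090, 0.0000] o=[0.1607, -0.4945, 0.2800] → [0.3025, -0.9309, 0.2303, 0.9511, 0.3090, 0.0000]
J3: z=[0.9511, 0.3090, 0.0000] o=[0.2304, -0.7090, 0.3621] → [0.2771, -0.8528, 0.4558, 0.9511, 0.3090, 0.0000]
J4: z=[0.1945, -0.5985, 0.7771] o=[0.2621, -0.1594, 0.7774] → [-0.2394, -0.1000, -0.0171, 0.1945, -0.5985, 0.7771]
q̇ = J⁺·V = [0.7490, -0.1950, -0.9430, -0.4110]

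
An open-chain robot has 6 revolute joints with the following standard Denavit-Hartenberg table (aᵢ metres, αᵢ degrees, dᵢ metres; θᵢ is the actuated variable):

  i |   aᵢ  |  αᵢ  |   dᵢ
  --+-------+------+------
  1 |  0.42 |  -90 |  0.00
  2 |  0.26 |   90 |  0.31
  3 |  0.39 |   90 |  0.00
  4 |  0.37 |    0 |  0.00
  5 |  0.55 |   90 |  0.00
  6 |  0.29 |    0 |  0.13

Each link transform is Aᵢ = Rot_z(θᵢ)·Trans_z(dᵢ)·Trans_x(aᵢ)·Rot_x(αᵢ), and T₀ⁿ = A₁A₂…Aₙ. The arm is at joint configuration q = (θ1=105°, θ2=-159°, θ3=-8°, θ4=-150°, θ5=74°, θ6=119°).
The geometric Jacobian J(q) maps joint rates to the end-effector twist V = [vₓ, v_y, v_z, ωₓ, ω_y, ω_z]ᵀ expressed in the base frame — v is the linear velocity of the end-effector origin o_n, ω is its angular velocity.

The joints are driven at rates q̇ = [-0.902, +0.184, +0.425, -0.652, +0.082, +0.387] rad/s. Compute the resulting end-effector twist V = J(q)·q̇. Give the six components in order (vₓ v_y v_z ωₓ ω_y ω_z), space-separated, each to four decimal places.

o_n = [-0.1523, 0.3639, 0.6685]
J₁: ẑ×o_n = [-0.3639, -0.1523, 0.0000], ω = ẑ
J2: z=[-0.9659, -0.2588, 0.0000] o=[-0.1087, 0.4057, 0.0000] → [-0.1730, 0.6458, 0.0291, -0.9659, -0.2588, 0.0000]
J3: z=[0.0928, -0.3462, -0.9336] o=[-0.3453, 0.0910, 0.0932] → [0.0556, -0.2336, 0.0921, 0.0928, -0.3462, -0.9336]
J4: z=[0.9229, 0.3818, -0.0499] o=[-0.1996, -0.2432, 0.2316] → [0.1971, -0.4056, 0.5422, 0.9229, 0.3818, -0.0499]
J5: z=[0.9229, 0.3818, -0.0499] o=[-0.3365, 0.0954, 0.2906] → [0.1577, -0.3580, 0.1774, 0.9229, 0.3818, -0.0499]
J6: z=[-0.3850, 0.9153, -0.1185] o=[-0.3363, 0.1661, 0.8360] → [-0.1299, -0.0863, -0.2445, -0.3850, 0.9153, -0.1185]
V = J·q̇ = [0.1542, 0.3586, -0.3891, -0.8134, -0.0582, -1.3162]

0.1542 0.3586 -0.3891 -0.8134 -0.0582 -1.3162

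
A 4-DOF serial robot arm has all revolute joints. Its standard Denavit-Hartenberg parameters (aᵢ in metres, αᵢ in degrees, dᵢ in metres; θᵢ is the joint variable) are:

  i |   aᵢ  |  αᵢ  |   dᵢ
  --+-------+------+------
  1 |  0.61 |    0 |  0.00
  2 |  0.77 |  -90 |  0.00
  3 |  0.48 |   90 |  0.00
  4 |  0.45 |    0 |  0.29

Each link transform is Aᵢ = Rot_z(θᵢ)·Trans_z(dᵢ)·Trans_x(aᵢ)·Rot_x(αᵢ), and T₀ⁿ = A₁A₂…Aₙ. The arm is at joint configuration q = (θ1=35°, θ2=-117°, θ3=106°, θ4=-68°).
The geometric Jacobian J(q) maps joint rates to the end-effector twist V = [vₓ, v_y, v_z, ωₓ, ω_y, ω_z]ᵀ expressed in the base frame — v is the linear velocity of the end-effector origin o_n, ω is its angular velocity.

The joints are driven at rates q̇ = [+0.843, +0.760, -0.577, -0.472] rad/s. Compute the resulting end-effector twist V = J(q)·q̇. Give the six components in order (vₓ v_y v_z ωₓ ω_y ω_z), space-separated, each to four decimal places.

1.1644 -0.5137 0.2470 -0.6345 0.3690 1.7331

o_n = [0.2076, -0.5697, -0.7034]
J₁: ẑ×o_n = [0.5697, 0.2076, -0.0000], ω = ẑ
J2: z=[0.0000, 0.0000, 1.0000] o=[0.4997, 0.3499, 0.0000] → [0.9196, -0.2921, 0.0000, 0.0000, 0.0000, 1.0000]
J3: z=[0.9903, 0.1392, 0.0000] o=[0.6068, -0.4126, 0.0000] → [-0.0979, 0.6965, -0.1000, 0.9903, 0.1392, 0.0000]
J4: z=[0.1338, -0.9519, -0.2756] o=[0.5884, -0.2816, -0.4614] → [0.1509, 0.1373, -0.4011, 0.1338, -0.9519, -0.2756]
V = J·q̇ = [1.1644, -0.5137, 0.2470, -0.6345, 0.3690, 1.7331]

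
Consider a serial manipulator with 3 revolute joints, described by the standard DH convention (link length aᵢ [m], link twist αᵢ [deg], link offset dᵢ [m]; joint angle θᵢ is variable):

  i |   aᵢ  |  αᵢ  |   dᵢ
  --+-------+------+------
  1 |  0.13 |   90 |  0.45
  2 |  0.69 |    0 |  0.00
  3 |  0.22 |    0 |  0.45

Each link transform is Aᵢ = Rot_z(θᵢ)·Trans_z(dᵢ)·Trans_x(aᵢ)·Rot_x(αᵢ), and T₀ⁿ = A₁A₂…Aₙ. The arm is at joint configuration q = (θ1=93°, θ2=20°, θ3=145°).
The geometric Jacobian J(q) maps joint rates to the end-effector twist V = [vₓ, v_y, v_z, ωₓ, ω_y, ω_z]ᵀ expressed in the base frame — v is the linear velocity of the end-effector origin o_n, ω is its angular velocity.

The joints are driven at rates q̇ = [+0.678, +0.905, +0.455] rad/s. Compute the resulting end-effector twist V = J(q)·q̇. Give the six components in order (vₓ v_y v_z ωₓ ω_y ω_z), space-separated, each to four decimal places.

-0.3839 -0.0060 0.2978 1.3581 0.0712 0.6780

o_n = [0.4198, 0.5887, 0.7429]
J₁: ẑ×o_n = [-0.5887, 0.4198, 0.0000], ω = ẑ
J2: z=[0.9986, 0.0523, 0.0000] o=[-0.0068, 0.1298, 0.4500] → [0.0153, -0.2925, 0.4359, 0.9986, 0.0523, 0.0000]
J3: z=[0.9986, 0.0523, 0.0000] o=[-0.0407, 0.7773, 0.6860] → [0.0030, -0.0569, -0.2125, 0.9986, 0.0523, 0.0000]
V = J·q̇ = [-0.3839, -0.0060, 0.2978, 1.3581, 0.0712, 0.6780]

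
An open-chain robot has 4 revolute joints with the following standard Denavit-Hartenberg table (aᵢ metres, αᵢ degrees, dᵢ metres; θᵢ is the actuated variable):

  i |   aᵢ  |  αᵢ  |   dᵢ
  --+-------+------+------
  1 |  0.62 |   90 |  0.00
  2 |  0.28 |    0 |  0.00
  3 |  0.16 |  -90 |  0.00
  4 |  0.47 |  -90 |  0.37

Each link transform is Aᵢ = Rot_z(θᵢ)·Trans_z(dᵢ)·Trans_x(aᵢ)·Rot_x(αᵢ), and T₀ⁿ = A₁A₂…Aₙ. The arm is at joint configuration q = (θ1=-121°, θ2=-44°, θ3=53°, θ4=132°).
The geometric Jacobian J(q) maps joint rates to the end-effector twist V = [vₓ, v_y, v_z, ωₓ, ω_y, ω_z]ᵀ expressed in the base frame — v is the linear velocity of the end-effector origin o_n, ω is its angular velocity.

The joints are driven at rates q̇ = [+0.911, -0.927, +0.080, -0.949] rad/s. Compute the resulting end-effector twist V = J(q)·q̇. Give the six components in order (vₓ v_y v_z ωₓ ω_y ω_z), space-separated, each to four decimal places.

0.6722 -0.5415 0.0434 0.6496 -0.5635 -0.0263

o_n = [-0.0153, -0.7036, 0.1468]
J₁: ẑ×o_n = [0.7036, -0.0153, 0.0000], ω = ẑ
J2: z=[-0.8572, 0.5150, 0.0000] o=[-0.3193, -0.5314, 0.0000] → [0.0756, 0.1258, -0.0091, -0.8572, 0.5150, 0.0000]
J3: z=[-0.8572, 0.5150, 0.0000] o=[-0.4231, -0.7041, -0.1945] → [0.1758, 0.2925, -0.2105, -0.8572, 0.5150, 0.0000]
J4: z=[0.0806, 0.1341, 0.9877] o=[-0.5045, -0.8395, -0.1695] → [-0.0919, 0.4577, -0.0546, 0.0806, 0.1341, 0.9877]
V = J·q̇ = [0.6722, -0.5415, 0.0434, 0.6496, -0.5635, -0.0263]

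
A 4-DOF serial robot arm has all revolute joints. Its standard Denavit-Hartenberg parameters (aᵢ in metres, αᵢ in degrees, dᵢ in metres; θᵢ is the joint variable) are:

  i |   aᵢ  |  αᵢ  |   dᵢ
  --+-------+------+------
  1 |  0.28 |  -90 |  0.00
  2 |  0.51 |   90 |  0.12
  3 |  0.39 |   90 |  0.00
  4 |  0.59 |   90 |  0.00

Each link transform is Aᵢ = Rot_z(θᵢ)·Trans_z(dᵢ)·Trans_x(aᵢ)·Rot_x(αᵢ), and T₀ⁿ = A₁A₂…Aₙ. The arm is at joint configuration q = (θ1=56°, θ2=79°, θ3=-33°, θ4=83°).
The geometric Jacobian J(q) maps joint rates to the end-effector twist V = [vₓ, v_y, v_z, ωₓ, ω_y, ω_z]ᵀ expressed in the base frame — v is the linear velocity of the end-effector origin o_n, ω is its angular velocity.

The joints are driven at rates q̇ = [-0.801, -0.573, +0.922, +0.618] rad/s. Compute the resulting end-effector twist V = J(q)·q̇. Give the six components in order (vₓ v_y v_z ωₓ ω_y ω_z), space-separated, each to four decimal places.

o_n = [0.6828, 0.7771, -0.7692]
J₁: ẑ×o_n = [-0.7771, 0.6828, 0.0000], ω = ẑ
J2: z=[-0.8290, 0.5592, 0.0000] o=[0.1566, 0.2321, 0.0000] → [-0.4301, -0.6377, -0.7461, -0.8290, 0.5592, 0.0000]
J3: z=[0.5489, 0.8138, 0.1908] o=[0.1115, 0.3799, -0.5006] → [-0.2943, 0.2564, -0.2469, 0.5489, 0.8138, 0.1908]
J4: z=[0.6372, -0.5551, 0.5346] o=[0.3225, 0.3129, -0.8217] → [-0.2773, 0.1592, 0.4958, 0.6372, -0.5551, 0.5346]
V = J·q̇ = [0.4261, 0.1532, 0.5062, 1.3749, 0.0868, -0.2947]

0.4261 0.1532 0.5062 1.3749 0.0868 -0.2947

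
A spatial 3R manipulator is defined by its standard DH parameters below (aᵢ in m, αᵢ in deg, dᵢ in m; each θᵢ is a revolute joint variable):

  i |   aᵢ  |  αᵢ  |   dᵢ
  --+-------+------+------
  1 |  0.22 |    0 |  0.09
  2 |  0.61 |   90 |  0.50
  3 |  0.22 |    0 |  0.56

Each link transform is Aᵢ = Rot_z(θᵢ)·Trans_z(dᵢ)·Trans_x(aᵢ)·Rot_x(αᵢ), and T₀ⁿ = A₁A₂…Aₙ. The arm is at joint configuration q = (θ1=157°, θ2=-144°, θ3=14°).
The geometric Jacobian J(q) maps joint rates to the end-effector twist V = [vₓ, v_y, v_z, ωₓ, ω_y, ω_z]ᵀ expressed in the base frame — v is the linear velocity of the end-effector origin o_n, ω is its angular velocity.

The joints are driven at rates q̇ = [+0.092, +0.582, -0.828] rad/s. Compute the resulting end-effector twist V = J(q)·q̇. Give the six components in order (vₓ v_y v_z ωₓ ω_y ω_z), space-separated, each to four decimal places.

0.2779 0.6170 -0.1767 -0.1863 0.8068 0.6740

o_n = [0.7258, -0.2744, 0.6432]
J₁: ẑ×o_n = [0.2744, 0.7258, -0.0000], ω = ẑ
J2: z=[0.0000, 0.0000, 1.0000] o=[-0.2025, 0.0860, 0.0900] → [0.3604, 0.9283, -0.0000, 0.0000, 0.0000, 1.0000]
J3: z=[0.2250, -0.9744, 0.0000] o=[0.3919, 0.2232, 0.5900] → [-0.0519, -0.0120, 0.2135, 0.2250, -0.9744, 0.0000]
V = J·q̇ = [0.2779, 0.6170, -0.1767, -0.1863, 0.8068, 0.6740]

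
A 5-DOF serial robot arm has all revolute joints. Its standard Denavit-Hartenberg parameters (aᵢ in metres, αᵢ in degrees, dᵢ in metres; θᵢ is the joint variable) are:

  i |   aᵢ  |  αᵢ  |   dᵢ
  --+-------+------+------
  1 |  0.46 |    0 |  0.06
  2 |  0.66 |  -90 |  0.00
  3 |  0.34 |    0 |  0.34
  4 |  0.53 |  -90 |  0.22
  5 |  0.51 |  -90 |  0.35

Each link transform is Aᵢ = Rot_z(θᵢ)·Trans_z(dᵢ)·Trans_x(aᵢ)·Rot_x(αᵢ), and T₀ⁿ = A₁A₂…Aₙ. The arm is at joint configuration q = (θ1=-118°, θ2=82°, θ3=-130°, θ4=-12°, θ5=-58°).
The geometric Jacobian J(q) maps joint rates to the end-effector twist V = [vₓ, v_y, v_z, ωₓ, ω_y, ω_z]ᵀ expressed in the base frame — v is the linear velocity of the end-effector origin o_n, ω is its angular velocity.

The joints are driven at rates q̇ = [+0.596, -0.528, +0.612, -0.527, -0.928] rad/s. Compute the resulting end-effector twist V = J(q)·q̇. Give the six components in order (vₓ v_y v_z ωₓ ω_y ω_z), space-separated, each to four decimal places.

0.7736 -0.2027 -0.0781 -0.4123 0.4046 -0.6633

o_n = [0.3887, 0.3813, 1.0889]
J₁: ẑ×o_n = [-0.3813, 0.3887, 0.0000], ω = ẑ
J2: z=[0.0000, 0.0000, 1.0000] o=[-0.2160, -0.4062, 0.0600] → [-0.7875, 0.6047, 0.0000, 0.0000, 0.0000, 1.0000]
J3: z=[0.5878, 0.8090, 0.0000] o=[0.3180, -0.7941, 0.0600] → [0.8324, -0.6048, 0.6337, 0.5878, 0.8090, 0.0000]
J4: z=[0.5878, 0.8090, 0.0000] o=[0.3410, -0.3906, 0.3205] → [0.6217, -0.4517, 0.4151, 0.5878, 0.8090, 0.0000]
J5: z=[0.4981, -0.3619, 0.7880] o=[0.1325, 0.0329, 0.6468] → [-0.4346, -0.0183, 0.2663, 0.4981, -0.3619, 0.7880]
V = J·q̇ = [0.7736, -0.2027, -0.0781, -0.4123, 0.4046, -0.6633]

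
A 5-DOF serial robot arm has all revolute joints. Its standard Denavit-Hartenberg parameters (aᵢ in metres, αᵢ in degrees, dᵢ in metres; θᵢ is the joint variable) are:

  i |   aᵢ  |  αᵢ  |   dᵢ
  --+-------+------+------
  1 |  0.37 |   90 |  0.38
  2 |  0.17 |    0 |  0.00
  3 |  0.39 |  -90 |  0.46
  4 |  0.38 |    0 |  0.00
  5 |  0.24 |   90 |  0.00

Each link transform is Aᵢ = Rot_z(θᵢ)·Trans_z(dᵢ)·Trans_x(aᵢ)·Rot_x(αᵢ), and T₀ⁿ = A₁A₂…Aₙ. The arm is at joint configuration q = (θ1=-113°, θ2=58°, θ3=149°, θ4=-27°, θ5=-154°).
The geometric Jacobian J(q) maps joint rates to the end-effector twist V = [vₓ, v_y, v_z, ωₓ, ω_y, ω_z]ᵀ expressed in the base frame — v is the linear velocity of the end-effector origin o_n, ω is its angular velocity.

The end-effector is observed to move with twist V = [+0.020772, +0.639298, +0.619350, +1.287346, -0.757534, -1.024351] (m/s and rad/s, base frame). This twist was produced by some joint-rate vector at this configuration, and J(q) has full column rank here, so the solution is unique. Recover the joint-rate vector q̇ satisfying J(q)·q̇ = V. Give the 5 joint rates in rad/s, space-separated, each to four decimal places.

-0.6430 -0.5790 -0.9020 -0.3310 0.7590

o_n = [-0.5880, 0.2227, 0.3023]
J₁: ẑ×o_n = [-0.2227, -0.5880, 0.0000], ω = ẑ
J2: z=[-0.9205, 0.3907, 0.0000] o=[-0.1446, -0.3406, 0.3800] → [-0.0303, -0.0715, -0.3453, -0.9205, 0.3907, 0.0000]
J3: z=[-0.9205, 0.3907, 0.0000] o=[-0.1798, -0.4235, 0.5242] → [-0.0867, -0.2042, -0.4354, -0.9205, 0.3907, 0.0000]
J4: z=[-0.1774, -0.4179, -0.8910] o=[-0.4674, 0.0761, 0.3471] → [0.1494, 0.0995, -0.0764, -0.1774, -0.4179, -0.8910]
J5: z=[-0.1774, -0.4179, -0.8910] o=[-0.5084, 0.4212, 0.1934] → [-0.2223, 0.0903, 0.0019, -0.1774, -0.4179, -0.8910]
q̇ = J⁺·V = [-0.6430, -0.5790, -0.9020, -0.3310, 0.7590]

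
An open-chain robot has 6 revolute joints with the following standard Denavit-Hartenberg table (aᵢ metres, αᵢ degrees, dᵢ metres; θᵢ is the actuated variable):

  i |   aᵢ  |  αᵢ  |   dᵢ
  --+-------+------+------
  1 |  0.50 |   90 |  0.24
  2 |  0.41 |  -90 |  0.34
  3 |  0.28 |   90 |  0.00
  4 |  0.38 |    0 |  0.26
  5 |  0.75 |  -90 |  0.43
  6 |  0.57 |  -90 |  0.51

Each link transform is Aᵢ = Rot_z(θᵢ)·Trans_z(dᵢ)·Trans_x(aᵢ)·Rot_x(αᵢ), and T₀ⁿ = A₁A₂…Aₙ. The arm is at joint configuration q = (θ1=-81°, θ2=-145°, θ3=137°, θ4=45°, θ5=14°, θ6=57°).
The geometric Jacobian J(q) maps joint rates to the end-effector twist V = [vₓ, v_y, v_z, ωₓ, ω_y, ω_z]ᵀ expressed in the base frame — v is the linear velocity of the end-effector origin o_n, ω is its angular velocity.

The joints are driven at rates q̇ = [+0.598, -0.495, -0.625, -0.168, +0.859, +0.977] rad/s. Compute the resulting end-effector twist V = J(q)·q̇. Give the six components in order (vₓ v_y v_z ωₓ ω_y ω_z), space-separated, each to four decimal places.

o_n = [0.4584, -1.2091, -0.9820]
J₁: ẑ×o_n = [1.2091, 0.4584, -0.0000], ω = ẑ
J2: z=[-0.9877, -0.1564, 0.0000] o=[0.0782, -0.4938, 0.2400] → [0.1912, -1.2070, 0.7659, -0.9877, -0.1564, 0.0000]
J3: z=[0.0897, -0.5665, -0.8192] o=[-0.3101, -0.2153, 0.0048] → [-0.2550, -0.5410, 0.3462, 0.0897, -0.5665, -0.8192]
J4: z=[0.6350, 0.6662, -0.3912] o=[-0.0953, -0.3511, 0.1223] → [-1.0713, 0.4846, -0.9136, 0.6350, 0.6662, -0.3912]
J5: z=[0.6350, 0.6662, -0.3912] o=[0.3001, -0.4605, -0.0868] → [-0.8892, 0.5065, -0.5808, 0.6350, 0.6662, -0.3912]
J6: z=[-0.6115, 0.1240, -0.7815] o=[0.9272, -0.7256, -0.6196] → [-0.4228, 0.1447, 0.3538, -0.6115, 0.1240, -0.7815]
V = J·q̇ = [-0.2092, 1.7048, -0.5952, 0.2741, 1.0130, 0.0762]

-0.2092 1.7048 -0.5952 0.2741 1.0130 0.0762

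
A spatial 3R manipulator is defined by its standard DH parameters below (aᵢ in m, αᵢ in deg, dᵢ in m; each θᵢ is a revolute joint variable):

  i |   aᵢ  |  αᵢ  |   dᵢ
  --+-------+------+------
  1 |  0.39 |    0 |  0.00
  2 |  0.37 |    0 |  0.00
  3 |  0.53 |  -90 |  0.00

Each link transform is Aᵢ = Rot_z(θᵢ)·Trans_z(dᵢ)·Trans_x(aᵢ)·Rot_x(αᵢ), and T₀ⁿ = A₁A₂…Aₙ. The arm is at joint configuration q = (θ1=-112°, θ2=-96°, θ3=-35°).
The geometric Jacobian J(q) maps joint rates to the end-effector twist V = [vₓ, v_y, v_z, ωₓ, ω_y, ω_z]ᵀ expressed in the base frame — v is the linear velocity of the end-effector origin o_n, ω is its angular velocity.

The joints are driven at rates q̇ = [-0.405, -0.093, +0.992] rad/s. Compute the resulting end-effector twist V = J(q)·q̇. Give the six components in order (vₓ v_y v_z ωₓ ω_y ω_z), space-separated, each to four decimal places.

o_n = [-0.7134, 0.2843, 0.0000]
J₁: ẑ×o_n = [-0.2843, -0.7134, 0.0000], ω = ẑ
J2: z=[0.0000, 0.0000, 1.0000] o=[-0.1461, -0.3616, 0.0000] → [-0.6459, -0.5673, 0.0000, 0.0000, 0.0000, 1.0000]
J3: z=[0.0000, 0.0000, 1.0000] o=[-0.4728, -0.1879, 0.0000] → [-0.4722, -0.2406, 0.0000, 0.0000, 0.0000, 1.0000]
V = J·q̇ = [-0.2932, 0.1030, 0.0000, 0.0000, 0.0000, 0.4940]

-0.2932 0.1030 0.0000 0.0000 0.0000 0.4940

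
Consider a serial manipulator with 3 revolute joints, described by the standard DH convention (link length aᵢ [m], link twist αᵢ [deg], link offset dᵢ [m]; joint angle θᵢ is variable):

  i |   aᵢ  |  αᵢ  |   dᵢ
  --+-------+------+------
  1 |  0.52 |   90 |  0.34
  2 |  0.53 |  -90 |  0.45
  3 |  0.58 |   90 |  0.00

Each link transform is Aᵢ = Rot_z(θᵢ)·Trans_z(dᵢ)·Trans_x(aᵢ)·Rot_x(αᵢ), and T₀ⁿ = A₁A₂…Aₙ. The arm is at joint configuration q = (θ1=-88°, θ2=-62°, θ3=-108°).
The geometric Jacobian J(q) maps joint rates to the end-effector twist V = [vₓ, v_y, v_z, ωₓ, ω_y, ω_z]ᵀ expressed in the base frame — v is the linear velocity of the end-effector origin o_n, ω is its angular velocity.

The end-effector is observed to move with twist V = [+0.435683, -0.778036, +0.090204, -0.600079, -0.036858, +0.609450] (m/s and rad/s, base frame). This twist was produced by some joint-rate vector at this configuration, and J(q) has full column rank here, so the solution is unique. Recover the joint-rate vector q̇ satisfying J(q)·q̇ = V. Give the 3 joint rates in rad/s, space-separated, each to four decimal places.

o_n = [-0.9771, -0.7192, 0.0303]
J₁: ẑ×o_n = [0.7192, -0.9771, 0.0000], ω = ẑ
J2: z=[-0.9994, -0.0349, 0.0000] o=[0.0181, -0.5197, 0.3400] → [0.0108, -0.3095, 0.1647, -0.9994, -0.0349, 0.0000]
J3: z=[0.0308, -0.8824, 0.4695] o=[-0.4229, -0.7841, -0.1280] → [-0.1701, -0.2651, -0.4870, 0.0308, -0.8824, 0.4695]
q̇ = J⁺·V = [0.6010, 0.6010, 0.0180]

0.6010 0.6010 0.0180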